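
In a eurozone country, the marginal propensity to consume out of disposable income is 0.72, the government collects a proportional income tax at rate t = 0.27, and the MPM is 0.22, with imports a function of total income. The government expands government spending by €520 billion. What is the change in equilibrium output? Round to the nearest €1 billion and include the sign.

Spending multiplier = 1/(1 − c(1−t) + m) = 1/(1 − 0.72×0.73 + 0.22) = 1/0.6944 ≈ 1.44.
ΔY = k × ΔG = (+€520 billion) / 0.6944 ≈ +€749 billion.

+€749 billion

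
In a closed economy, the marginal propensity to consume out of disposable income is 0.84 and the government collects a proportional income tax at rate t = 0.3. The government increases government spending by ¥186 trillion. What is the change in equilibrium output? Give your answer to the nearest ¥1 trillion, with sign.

+¥451 trillion

Expenditure multiplier = 1/(1 − c(1−t)) = 1/(1 − 0.84×0.7) = 1/0.412 ≈ 2.427.
ΔY = k × ΔG = (+¥186 trillion) / 0.412 ≈ +¥451 trillion.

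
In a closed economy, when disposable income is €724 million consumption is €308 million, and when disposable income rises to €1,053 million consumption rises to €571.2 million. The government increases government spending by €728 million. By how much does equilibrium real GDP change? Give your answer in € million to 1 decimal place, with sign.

+€3,640.0 million

MPC = ΔC/ΔYd = (571.2 − 308)/(1,053 − 724) = 263.2/329 = 0.8.
Expenditure multiplier = 1/(1 − MPC) = 1/(1 − 0.8) = 1/0.2 = 5.
ΔY = k × ΔG = (+€728 million) / 0.2 = +€3,640 million.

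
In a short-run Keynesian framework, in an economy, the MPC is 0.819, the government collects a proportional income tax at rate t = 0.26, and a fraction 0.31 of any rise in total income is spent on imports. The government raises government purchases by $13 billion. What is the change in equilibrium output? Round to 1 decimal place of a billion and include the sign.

Spending multiplier = 1/(1 − c(1−t) + m) = 1/(1 − 0.819×0.74 + 0.31) = 1/0.70394 ≈ 1.421.
ΔY = k × ΔG = (+$13 billion) / 0.70394 ≈ +$18.5 billion.

+$18.5 billion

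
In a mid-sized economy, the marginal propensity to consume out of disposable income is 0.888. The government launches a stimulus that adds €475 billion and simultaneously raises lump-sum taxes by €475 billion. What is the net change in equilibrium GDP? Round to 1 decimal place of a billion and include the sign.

+€475.0 billion

Expenditure multiplier = 1/(1 − MPC) = 1/(1 − 0.888) = 1/0.112 ≈ 8.929.
ΔG contributes k·ΔG = (+€475 billion) / 0.112 ≈ +€4,241.1 billion.
ΔT of +€475 billion changes first-round spending by −c·ΔT = −€421.8 billion, contributing k·(−c·ΔT) = (−€421.8 billion) / 0.112 ≈ −€3,766.1 billion.
With ΔG = ΔT and no other leakages, the balanced-budget multiplier is 1, so ΔY = ΔG = +€475 billion.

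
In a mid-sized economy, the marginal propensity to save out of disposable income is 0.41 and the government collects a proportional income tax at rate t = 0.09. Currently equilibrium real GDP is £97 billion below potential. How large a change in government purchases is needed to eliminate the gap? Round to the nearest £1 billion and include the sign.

MPC = 1 − MPS = 1 − 0.41 = 0.59.
Spending multiplier = 1/(1 − c(1−t)) = 1/(1 − 0.59×0.91) = 1/0.4631 ≈ 2.159.
Need ΔY = +£97 billion, so ΔG = ΔY/k = (+£97 billion) × 0.4631 ≈ +£45 billion.
The government should increase government purchases by £45 billion.

+£45 billion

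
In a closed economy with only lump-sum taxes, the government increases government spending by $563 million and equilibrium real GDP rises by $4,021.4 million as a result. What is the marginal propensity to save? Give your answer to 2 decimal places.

0.14

Implied spending multiplier k = ΔY/ΔG = 4,021.4/563 ≈ 7.1428.
Since k = 1/(1 − MPC), MPC = 1 − 1/k = 1 − ΔG/ΔY = 1 − 563/4,021.4 ≈ 0.86.
MPS = 1 − MPC = 0.14.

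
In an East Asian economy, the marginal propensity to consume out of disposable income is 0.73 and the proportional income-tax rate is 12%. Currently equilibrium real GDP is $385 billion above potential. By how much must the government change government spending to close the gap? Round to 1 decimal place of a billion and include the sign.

−$137.7 billion

Spending multiplier = 1/(1 − c(1−t)) = 1/(1 − 0.73×0.88) = 1/0.3576 ≈ 2.796.
Need ΔY = −$385 billion, so ΔG = ΔY/k = (−$385 billion) × 0.3576 ≈ −$137.7 billion.
The government should cut government spending by $137.7 billion.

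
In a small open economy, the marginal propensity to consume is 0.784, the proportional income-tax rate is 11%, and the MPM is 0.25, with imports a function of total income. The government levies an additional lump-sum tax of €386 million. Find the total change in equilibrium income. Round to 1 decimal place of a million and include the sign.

−€548.0 million

A lump-sum tax change of +€386 million shifts disposable income by −€386 million; first-round consumption changes by −c × ΔT = −0.784 × (+€386 million) = −€302.624 million.
Expenditure multiplier = 1/(1 − c(1−t) + m) = 1/(1 − 0.784×0.89 + 0.25) = 1/0.55224 ≈ 1.811.
The tax multiplier is −c × k ≈ −1.42, so ΔY = k × (−c·ΔT) = (−€302.624 million) / 0.55224 ≈ −€548 million.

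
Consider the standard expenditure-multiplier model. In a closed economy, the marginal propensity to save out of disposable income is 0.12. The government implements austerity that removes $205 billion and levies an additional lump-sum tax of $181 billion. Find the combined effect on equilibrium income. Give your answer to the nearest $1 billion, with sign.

−$3,036 billion

MPC = 1 − MPS = 1 − 0.12 = 0.88.
Expenditure multiplier = 1/(1 − MPC) = 1/(1 − 0.88) = 1/0.12 ≈ 8.333.
ΔG contributes k·ΔG = (−$205 billion) / 0.12 ≈ −$1,708.3 billion.
ΔT of +$181 billion changes first-round spending by −c·ΔT = −$159.28 billion, contributing k·(−c·ΔT) = (−$159.28 billion) / 0.12 ≈ −$1,327.3 billion.
Net ΔY = k(ΔG − c·ΔT) = (−$364.28 billion) / 0.12 ≈ −$3,036 billion.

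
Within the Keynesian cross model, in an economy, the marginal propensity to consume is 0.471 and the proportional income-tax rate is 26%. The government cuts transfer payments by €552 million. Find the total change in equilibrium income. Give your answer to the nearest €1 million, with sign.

The transfer change shifts disposable income by −€552 million, so first-round consumption changes by c·ΔTR = 0.471 × (−€552 million) = −€259.992 million.
Expenditure multiplier = 1/(1 − c(1−t)) = 1/(1 − 0.471×0.74) = 1/0.65146 ≈ 1.535.
The transfer multiplier is c × k ≈ 0.723, so ΔY = k × (c·ΔTR) = (−€259.992 million) / 0.65146 ≈ −€399 million.

−€399 million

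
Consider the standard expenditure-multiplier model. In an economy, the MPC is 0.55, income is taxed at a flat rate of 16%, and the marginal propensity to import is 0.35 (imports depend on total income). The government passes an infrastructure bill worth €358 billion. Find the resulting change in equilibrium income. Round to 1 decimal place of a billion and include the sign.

Spending multiplier = 1/(1 − c(1−t) + m) = 1/(1 − 0.55×0.84 + 0.35) = 1/0.888 ≈ 1.126.
ΔY = k × ΔG = (+€358 billion) / 0.888 ≈ +€403.2 billion.

+€403.2 billion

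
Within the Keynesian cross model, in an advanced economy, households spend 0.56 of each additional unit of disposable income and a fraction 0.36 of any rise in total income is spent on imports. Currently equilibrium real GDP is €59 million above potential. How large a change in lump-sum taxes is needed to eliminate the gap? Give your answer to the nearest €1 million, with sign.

+€84 million

Spending multiplier = 1/(1 − c + m) = 1/(1 − 0.56 + 0.36) = 1/0.8 = 1.25.
Tax multiplier = −c·k = −0.56/0.8 = −0.7. Need ΔY = −€59 million, so ΔT = ΔY/(−c·k) = −(−€59 million) × 0.8 / 0.56 ≈ +€84 million.
The government should raise lump-sum taxes by €84 million.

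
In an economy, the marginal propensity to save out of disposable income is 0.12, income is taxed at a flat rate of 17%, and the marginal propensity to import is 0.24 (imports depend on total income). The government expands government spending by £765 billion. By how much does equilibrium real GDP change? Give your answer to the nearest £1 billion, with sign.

MPC = 1 − MPS = 1 − 0.12 = 0.88.
Spending multiplier = 1/(1 − c(1−t) + m) = 1/(1 − 0.88×0.83 + 0.24) = 1/0.5096 ≈ 1.962.
ΔY = k × ΔG = (+£765 billion) / 0.5096 ≈ +£1,501 billion.

+£1,501 billion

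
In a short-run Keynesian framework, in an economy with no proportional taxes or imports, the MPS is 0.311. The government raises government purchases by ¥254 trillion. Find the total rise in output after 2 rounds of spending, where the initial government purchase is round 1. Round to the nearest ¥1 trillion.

¥429 trillion

MPC = 1 − MPS = 1 − 0.311 = 0.689.
Round 1 adds ΔG = ¥254 trillion; each later round is MPC = 0.689 times the previous.
After 2 rounds: 254 + 175.006 = ΔG·(1 − c^2)/(1 − c) = 254 × (1 − 0.474721)/0.311 ≈ ¥429 trillion.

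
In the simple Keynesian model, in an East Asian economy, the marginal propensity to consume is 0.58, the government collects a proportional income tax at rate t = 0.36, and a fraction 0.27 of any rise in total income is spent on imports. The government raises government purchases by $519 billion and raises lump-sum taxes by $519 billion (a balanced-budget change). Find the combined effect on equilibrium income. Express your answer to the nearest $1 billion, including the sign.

+$243 billion

Expenditure multiplier = 1/(1 − c(1−t) + m) = 1/(1 − 0.58×0.64 + 0.27) = 1/0.8988 ≈ 1.113.
ΔG contributes k·ΔG = (+$519 billion) / 0.8988 ≈ +$577.4 billion.
ΔT of +$519 billion changes first-round spending by −c·ΔT = −$301.02 billion, contributing k·(−c·ΔT) = (−$301.02 billion) / 0.8988 ≈ −$334.9 billion.
Net ΔY = k(ΔG − c·ΔT) = (+$217.98 billion) / 0.8988 ≈ +$243 billion.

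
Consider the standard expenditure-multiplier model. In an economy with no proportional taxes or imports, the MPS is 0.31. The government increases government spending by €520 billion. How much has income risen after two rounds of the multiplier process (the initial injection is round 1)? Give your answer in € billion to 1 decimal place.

€878.8 billion

MPC = 1 − MPS = 1 − 0.31 = 0.69.
Round 1 adds ΔG = €520 billion; each later round is MPC = 0.69 times the previous.
After 2 rounds: 520 + 358.8 = ΔG·(1 − c^2)/(1 − c) = 520 × (1 − 0.4761)/0.31 = €878.8 billion.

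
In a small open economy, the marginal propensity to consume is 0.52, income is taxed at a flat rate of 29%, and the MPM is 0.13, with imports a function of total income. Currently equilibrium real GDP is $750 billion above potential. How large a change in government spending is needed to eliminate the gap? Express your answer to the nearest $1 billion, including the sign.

−$571 billion

Spending multiplier = 1/(1 − c(1−t) + m) = 1/(1 − 0.52×0.71 + 0.13) = 1/0.7608 ≈ 1.314.
Need ΔY = −$750 billion, so ΔG = ΔY/k = (−$750 billion) × 0.7608 ≈ −$571 billion.
The government should cut government spending by $571 billion.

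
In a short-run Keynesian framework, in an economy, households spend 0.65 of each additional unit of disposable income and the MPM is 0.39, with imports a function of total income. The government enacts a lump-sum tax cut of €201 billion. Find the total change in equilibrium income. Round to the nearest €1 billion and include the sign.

A lump-sum tax change of −€201 billion shifts disposable income by +€201 billion; first-round consumption changes by −c × ΔT = −0.65 × (−€201 billion) = +€130.65 billion.
Expenditure multiplier = 1/(1 − c + m) = 1/(1 − 0.65 + 0.39) = 1/0.74 ≈ 1.351.
The tax multiplier is −c × k ≈ −0.878, so ΔY = k × (−c·ΔT) = (+€130.65 billion) / 0.74 ≈ +€177 billion.

+€177 billion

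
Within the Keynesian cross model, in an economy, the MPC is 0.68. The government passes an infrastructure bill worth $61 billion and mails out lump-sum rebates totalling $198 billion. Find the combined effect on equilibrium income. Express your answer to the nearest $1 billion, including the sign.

+$611 billion

Expenditure multiplier = 1/(1 − MPC) = 1/(1 − 0.68) = 1/0.32 = 3.125.
ΔG contributes k·ΔG = (+$61 billion) / 0.32 ≈ +$190.6 billion.
ΔT of −$198 billion changes first-round spending by −c·ΔT = +$134.64 billion, contributing k·(−c·ΔT) = (+$134.64 billion) / 0.32 ≈ +$420.8 billion.
Net ΔY = k(ΔG − c·ΔT) = (+$195.64 billion) / 0.32 ≈ +$611 billion.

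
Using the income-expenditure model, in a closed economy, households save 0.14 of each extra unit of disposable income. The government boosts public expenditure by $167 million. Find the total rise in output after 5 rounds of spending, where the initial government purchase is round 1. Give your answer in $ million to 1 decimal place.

$631.7 million

MPC = 1 − MPS = 1 − 0.14 = 0.86.
Round 1 adds ΔG = $167 million; each later round is MPC = 0.86 times the previous.
After 5 rounds: 167 + 143.62 + 123.5132 + 106.221352 + 91.35036272 = ΔG·(1 − c^5)/(1 − c) = 167 × (1 − 0.4704270176)/0.14 ≈ $631.7 million.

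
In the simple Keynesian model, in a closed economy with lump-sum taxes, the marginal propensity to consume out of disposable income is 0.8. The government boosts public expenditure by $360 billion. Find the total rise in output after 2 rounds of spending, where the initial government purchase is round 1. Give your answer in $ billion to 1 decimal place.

Round 1 adds ΔG = $360 billion; each later round is MPC = 0.8 times the previous.
After 2 rounds: 360 + 288 = ΔG·(1 − c^2)/(1 − c) = 360 × (1 − 0.64)/0.2 = $648 billion.

$648.0 billion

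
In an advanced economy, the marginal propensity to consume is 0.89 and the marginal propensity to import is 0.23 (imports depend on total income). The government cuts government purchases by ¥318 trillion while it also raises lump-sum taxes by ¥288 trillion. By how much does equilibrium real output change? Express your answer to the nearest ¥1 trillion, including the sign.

−¥1,689 trillion

Expenditure multiplier = 1/(1 − c + m) = 1/(1 − 0.89 + 0.23) = 1/0.34 ≈ 2.941.
ΔG contributes k·ΔG = (−¥318 trillion) / 0.34 ≈ −¥935.3 trillion.
ΔT of +¥288 trillion changes first-round spending by −c·ΔT = −¥256.32 trillion, contributing k·(−c·ΔT) = (−¥256.32 trillion) / 0.34 ≈ −¥753.9 trillion.
Net ΔY = k(ΔG − c·ΔT) = (−¥574.32 trillion) / 0.34 ≈ −¥1,689 trillion.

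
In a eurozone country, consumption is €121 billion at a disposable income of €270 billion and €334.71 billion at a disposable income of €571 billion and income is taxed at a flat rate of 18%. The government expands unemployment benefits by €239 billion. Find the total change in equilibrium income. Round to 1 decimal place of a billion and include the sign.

+€406.2 billion

MPC = ΔC/ΔYd = (334.71 − 121)/(571 − 270) = 213.71/301 = 0.71.
The transfer change shifts disposable income by +€239 billion, so first-round consumption changes by c·ΔTR = 0.71 × (+€239 billion) = +€169.69 billion.
Expenditure multiplier = 1/(1 − c(1−t)) = 1/(1 − 0.71×0.82) = 1/0.4178 ≈ 2.393.
The transfer multiplier is c × k ≈ 1.699, so ΔY = k × (c·ΔTR) = (+€169.69 billion) / 0.4178 ≈ +€406.2 billion.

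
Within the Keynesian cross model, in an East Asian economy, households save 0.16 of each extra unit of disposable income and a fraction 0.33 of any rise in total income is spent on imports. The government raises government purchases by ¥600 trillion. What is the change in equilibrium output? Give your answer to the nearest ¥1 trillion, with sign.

MPC = 1 − MPS = 1 − 0.16 = 0.84.
Government-spending multiplier = 1/(1 − c + m) = 1/(1 − 0.84 + 0.33) = 1/0.49 ≈ 2.041.
ΔY = k × ΔG = (+¥600 trillion) / 0.49 ≈ +¥1,224 trillion.

+¥1,224 trillion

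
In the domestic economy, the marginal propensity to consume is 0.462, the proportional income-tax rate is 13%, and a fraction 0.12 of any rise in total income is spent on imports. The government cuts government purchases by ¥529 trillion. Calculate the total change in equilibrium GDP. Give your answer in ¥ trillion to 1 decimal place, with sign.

−¥736.7 trillion

Spending multiplier = 1/(1 − c(1−t) + m) = 1/(1 − 0.462×0.87 + 0.12) = 1/0.71806 ≈ 1.393.
ΔY = k × ΔG = (−¥529 trillion) / 0.71806 ≈ −¥736.7 trillion.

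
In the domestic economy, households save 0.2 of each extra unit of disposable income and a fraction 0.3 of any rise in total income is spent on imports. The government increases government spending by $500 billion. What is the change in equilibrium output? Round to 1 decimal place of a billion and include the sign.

MPC = 1 − MPS = 1 − 0.2 = 0.8.
Government-spending multiplier = 1/(1 − c + m) = 1/(1 − 0.8 + 0.3) = 1/0.5 = 2.
ΔY = k × ΔG = (+$500 billion) / 0.5 = +$1,000 billion.

+$1,000.0 billion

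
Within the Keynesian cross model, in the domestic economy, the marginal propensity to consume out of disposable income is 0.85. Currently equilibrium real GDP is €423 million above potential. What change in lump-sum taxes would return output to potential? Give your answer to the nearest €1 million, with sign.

Spending multiplier = 1/(1 − MPC) = 1/(1 − 0.85) = 1/0.15 ≈ 6.667.
Tax multiplier = −c·k = −0.85/0.15 ≈ −5.667. Need ΔY = −€423 million, so ΔT = ΔY/(−c·k) = −(−€423 million) × 0.15 / 0.85 ≈ +€75 million.
The government should raise lump-sum taxes by €75 million.

+€75 million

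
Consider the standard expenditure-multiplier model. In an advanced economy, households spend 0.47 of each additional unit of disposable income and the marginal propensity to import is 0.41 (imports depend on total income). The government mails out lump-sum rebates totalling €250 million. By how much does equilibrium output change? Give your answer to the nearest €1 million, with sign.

A lump-sum tax change of −€250 million shifts disposable income by +€250 million; first-round consumption changes by −c × ΔT = −0.47 × (−€250 million) = +€117.5 million.
Expenditure multiplier = 1/(1 − c + m) = 1/(1 − 0.47 + 0.41) = 1/0.94 ≈ 1.064.
The tax multiplier is −c × k = −0.5, so ΔY = k × (−c·ΔT) = (+€117.5 million) / 0.94 = +€125 million.

+€125 million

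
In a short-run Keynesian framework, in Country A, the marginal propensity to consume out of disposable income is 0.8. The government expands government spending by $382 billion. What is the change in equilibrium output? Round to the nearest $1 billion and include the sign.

Government-spending multiplier = 1/(1 − MPC) = 1/(1 − 0.8) = 1/0.2 = 5.
ΔY = k × ΔG = (+$382 billion) / 0.2 = +$1,910 billion.

+$1,910 billion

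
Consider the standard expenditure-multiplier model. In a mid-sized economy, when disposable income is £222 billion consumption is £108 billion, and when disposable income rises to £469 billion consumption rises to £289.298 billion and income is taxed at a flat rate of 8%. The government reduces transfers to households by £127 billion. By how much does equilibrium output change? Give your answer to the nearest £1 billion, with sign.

MPC = ΔC/ΔYd = (289.298 − 108)/(469 − 222) = 181.298/247 = 0.734.
The transfer change shifts disposable income by −£127 billion, so first-round consumption changes by c·ΔTR = 0.734 × (−£127 billion) = −£93.218 billion.
Expenditure multiplier = 1/(1 − c(1−t)) = 1/(1 − 0.734×0.92) = 1/0.32472 ≈ 3.08.
The transfer multiplier is c × k ≈ 2.26, so ΔY = k × (c·ΔTR) = (−£93.218 billion) / 0.32472 ≈ −£287 billion.

−£287 billion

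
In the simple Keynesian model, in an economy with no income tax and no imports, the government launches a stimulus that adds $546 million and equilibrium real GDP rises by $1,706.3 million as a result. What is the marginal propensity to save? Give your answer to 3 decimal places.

Implied spending multiplier k = ΔY/ΔG = 1,706.3/546 ≈ 3.1251.
Since k = 1/(1 − MPC), MPC = 1 − 1/k = 1 − ΔG/ΔY = 1 − 546/1,706.3 ≈ 0.680.
MPS = 1 − MPC = 0.320.

0.320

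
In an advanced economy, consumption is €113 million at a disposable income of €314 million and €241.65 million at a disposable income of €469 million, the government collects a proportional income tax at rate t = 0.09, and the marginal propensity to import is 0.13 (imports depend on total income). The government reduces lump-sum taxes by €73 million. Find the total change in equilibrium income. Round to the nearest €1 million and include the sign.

MPC = ΔC/ΔYd = (241.65 − 113)/(469 − 314) = 128.65/155 = 0.83.
A lump-sum tax change of −€73 million shifts disposable income by +€73 million; first-round consumption changes by −c × ΔT = −0.83 × (−€73 million) = +€60.59 million.
Expenditure multiplier = 1/(1 − c(1−t) + m) = 1/(1 − 0.83×0.91 + 0.13) = 1/0.3747 ≈ 2.669.
The tax multiplier is −c × k ≈ −2.215, so ΔY = k × (−c·ΔT) = (+€60.59 million) / 0.3747 ≈ +€162 million.

+€162 million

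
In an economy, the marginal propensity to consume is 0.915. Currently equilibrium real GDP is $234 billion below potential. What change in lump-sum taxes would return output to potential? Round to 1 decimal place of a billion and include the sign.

−$21.7 billion

Spending multiplier = 1/(1 − MPC) = 1/(1 − 0.915) = 1/0.085 ≈ 11.765.
Tax multiplier = −c·k = −0.915/0.085 ≈ −10.765. Need ΔY = +$234 billion, so ΔT = ΔY/(−c·k) = −(+$234 billion) × 0.085 / 0.915 ≈ −$21.7 billion.
The government should cut lump-sum taxes by $21.7 billion.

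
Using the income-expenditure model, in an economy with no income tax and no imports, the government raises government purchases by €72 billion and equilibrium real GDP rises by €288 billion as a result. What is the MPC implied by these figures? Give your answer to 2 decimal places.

0.75

Implied spending multiplier k = ΔY/ΔG = 288/72 = 4.
Since k = 1/(1 − MPC), MPC = 1 − 1/k = 1 − ΔG/ΔY = 1 − 72/288 = 0.75.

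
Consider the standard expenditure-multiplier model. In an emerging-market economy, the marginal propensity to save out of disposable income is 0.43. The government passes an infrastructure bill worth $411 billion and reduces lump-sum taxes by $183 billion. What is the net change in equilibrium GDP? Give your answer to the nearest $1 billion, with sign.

MPC = 1 − MPS = 1 − 0.43 = 0.57.
Expenditure multiplier = 1/(1 − MPC) = 1/(1 − 0.57) = 1/0.43 ≈ 2.326.
ΔG contributes k·ΔG = (+$411 billion) / 0.43 ≈ +$955.8 billion.
ΔT of −$183 billion changes first-round spending by −c·ΔT = +$104.31 billion, contributing k·(−c·ΔT) = (+$104.31 billion) / 0.43 ≈ +$242.6 billion.
Net ΔY = k(ΔG − c·ΔT) = (+$515.31 billion) / 0.43 ≈ +$1,198 billion.

+$1,198 billion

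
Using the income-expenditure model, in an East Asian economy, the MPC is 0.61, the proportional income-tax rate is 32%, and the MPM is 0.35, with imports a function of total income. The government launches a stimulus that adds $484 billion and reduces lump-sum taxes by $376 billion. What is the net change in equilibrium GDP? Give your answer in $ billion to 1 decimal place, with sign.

Expenditure multiplier = 1/(1 − c(1−t) + m) = 1/(1 − 0.61×0.68 + 0.35) = 1/0.9352 ≈ 1.069.
ΔG contributes k·ΔG = (+$484 billion) / 0.9352 ≈ +$517.5 billion.
ΔT of −$376 billion changes first-round spending by −c·ΔT = +$229.36 billion, contributing k·(−c·ΔT) = (+$229.36 billion) / 0.9352 ≈ +$245.3 billion.
Net ΔY = k(ΔG − c·ΔT) = (+$713.36 billion) / 0.9352 ≈ +$762.8 billion.

+$762.8 billion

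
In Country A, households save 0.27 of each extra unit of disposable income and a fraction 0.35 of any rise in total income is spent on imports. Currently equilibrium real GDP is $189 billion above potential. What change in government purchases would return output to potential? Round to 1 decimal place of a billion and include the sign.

MPC = 1 − MPS = 1 − 0.27 = 0.73.
Spending multiplier = 1/(1 − c + m) = 1/(1 − 0.73 + 0.35) = 1/0.62 ≈ 1.613.
Need ΔY = −$189 billion, so ΔG = ΔY/k = (−$189 billion) × 0.62 ≈ −$117.2 billion.
The government should cut government purchases by $117.2 billion.

−$117.2 billion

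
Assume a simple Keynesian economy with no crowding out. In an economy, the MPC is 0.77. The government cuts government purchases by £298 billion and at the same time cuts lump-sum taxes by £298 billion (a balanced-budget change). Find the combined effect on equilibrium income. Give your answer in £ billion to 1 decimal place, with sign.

Expenditure multiplier = 1/(1 − MPC) = 1/(1 − 0.77) = 1/0.23 ≈ 4.348.
ΔG contributes k·ΔG = (−£298 billion) / 0.23 ≈ −£1,295.7 billion.
ΔT of −£298 billion changes first-round spending by −c·ΔT = +£229.46 billion, contributing k·(−c·ΔT) = (+£229.46 billion) / 0.23 ≈ +£997.7 billion.
With ΔG = ΔT and no other leakages, the balanced-budget multiplier is 1, so ΔY = ΔG = −£298 billion.

−£298.0 billion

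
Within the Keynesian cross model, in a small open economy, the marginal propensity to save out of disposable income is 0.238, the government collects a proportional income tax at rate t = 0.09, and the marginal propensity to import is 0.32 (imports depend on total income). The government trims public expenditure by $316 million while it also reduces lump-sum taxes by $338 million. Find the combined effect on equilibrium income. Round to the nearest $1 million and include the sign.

−$93 million

MPC = 1 − MPS = 1 − 0.238 = 0.762.
Expenditure multiplier = 1/(1 − c(1−t) + m) = 1/(1 − 0.762×0.91 + 0.32) = 1/0.62658 ≈ 1.596.
ΔG contributes k·ΔG = (−$316 million) / 0.62658 ≈ −$504.3 million.
ΔT of −$338 million changes first-round spending by −c·ΔT = +$257.556 million, contributing k·(−c·ΔT) = (+$257.556 million) / 0.62658 ≈ +$411.1 million.
Net ΔY = k(ΔG − c·ΔT) = (−$58.444 million) / 0.62658 ≈ −$93 million.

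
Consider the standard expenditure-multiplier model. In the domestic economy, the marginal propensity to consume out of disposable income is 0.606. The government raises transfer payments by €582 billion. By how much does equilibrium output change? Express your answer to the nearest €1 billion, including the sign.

+€895 billion

The transfer change shifts disposable income by +€582 billion, so first-round consumption changes by c·ΔTR = 0.606 × (+€582 billion) = +€352.692 billion.
Expenditure multiplier = 1/(1 − MPC) = 1/(1 − 0.606) = 1/0.394 ≈ 2.538.
The transfer multiplier is c × k ≈ 1.538, so ΔY = k × (c·ΔTR) = (+€352.692 billion) / 0.394 ≈ +€895 billion.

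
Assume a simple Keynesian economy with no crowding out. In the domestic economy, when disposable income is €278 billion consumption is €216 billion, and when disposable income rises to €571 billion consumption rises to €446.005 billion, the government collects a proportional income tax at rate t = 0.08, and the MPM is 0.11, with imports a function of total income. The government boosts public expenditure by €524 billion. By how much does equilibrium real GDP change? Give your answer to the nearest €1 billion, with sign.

+€1,351 billion

MPC = ΔC/ΔYd = (446.005 − 216)/(571 − 278) = 230.005/293 = 0.785.
Government-spending multiplier = 1/(1 − c(1−t) + m) = 1/(1 − 0.785×0.92 + 0.11) = 1/0.3878 ≈ 2.579.
ΔY = k × ΔG = (+€524 billion) / 0.3878 ≈ +€1,351 billion.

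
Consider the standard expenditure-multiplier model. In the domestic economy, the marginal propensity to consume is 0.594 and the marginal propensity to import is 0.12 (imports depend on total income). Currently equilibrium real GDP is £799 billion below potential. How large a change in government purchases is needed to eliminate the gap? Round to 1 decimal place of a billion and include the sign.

Spending multiplier = 1/(1 − c + m) = 1/(1 − 0.594 + 0.12) = 1/0.526 ≈ 1.901.
Need ΔY = +£799 billion, so ΔG = ΔY/k = (+£799 billion) × 0.526 ≈ +£420.3 billion.
The government should increase government purchases by £420.3 billion.

+£420.3 billion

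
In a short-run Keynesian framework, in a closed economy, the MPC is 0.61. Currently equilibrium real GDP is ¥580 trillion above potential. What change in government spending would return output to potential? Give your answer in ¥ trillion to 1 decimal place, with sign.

−¥226.2 trillion

Spending multiplier = 1/(1 − MPC) = 1/(1 − 0.61) = 1/0.39 ≈ 2.564.
Need ΔY = −¥580 trillion, so ΔG = ΔY/k = (−¥580 trillion) × 0.39 = −¥226.2 trillion.
The government should cut government spending by ¥226.2 trillion.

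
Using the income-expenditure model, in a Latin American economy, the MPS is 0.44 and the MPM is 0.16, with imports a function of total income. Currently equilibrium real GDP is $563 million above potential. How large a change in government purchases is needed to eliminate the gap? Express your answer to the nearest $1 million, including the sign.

MPC = 1 − MPS = 1 − 0.44 = 0.56.
Spending multiplier = 1/(1 − c + m) = 1/(1 − 0.56 + 0.16) = 1/0.6 ≈ 1.667.
Need ΔY = −$563 million, so ΔG = ΔY/k = (−$563 million) × 0.6 ≈ −$338 million.
The government should cut government purchases by $338 million.

−$338 million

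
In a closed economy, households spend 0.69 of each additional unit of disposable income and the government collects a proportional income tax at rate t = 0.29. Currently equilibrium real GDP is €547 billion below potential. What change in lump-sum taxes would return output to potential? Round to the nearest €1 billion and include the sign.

−€404 billion

Spending multiplier = 1/(1 − c(1−t)) = 1/(1 − 0.69×0.71) = 1/0.5101 ≈ 1.96.
Tax multiplier = −c·k = −0.69/0.5101 ≈ −1.353. Need ΔY = +€547 billion, so ΔT = ΔY/(−c·k) = −(+€547 billion) × 0.5101 / 0.69 ≈ −€404 billion.
The government should cut lump-sum taxes by €404 billion.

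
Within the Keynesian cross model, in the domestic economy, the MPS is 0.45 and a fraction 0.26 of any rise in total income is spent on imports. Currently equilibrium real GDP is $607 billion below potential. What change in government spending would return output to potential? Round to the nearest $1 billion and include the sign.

+$431 billion

MPC = 1 − MPS = 1 − 0.45 = 0.55.
Spending multiplier = 1/(1 − c + m) = 1/(1 − 0.55 + 0.26) = 1/0.71 ≈ 1.408.
Need ΔY = +$607 billion, so ΔG = ΔY/k = (+$607 billion) × 0.71 ≈ +$431 billion.
The government should increase government spending by $431 billion.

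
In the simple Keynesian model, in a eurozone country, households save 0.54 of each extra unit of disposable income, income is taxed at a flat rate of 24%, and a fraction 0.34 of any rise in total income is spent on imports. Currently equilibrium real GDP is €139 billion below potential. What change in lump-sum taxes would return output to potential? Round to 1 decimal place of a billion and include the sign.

−€299.3 billion

MPC = 1 − MPS = 1 − 0.54 = 0.46.
Spending multiplier = 1/(1 − c(1−t) + m) = 1/(1 − 0.46×0.76 + 0.34) = 1/0.9904 ≈ 1.01.
Tax multiplier = −c·k = −0.46/0.9904 ≈ −0.464. Need ΔY = +€139 billion, so ΔT = ΔY/(−c·k) = −(+€139 billion) × 0.9904 / 0.46 ≈ −€299.3 billion.
The government should cut lump-sum taxes by €299.3 billion.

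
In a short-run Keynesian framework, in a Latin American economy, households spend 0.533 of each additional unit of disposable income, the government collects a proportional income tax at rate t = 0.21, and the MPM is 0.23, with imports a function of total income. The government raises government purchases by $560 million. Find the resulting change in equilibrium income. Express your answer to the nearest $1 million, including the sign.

Spending multiplier = 1/(1 − c(1−t) + m) = 1/(1 − 0.533×0.79 + 0.23) = 1/0.80893 ≈ 1.236.
ΔY = k × ΔG = (+$560 million) / 0.80893 ≈ +$692 million.

+$692 million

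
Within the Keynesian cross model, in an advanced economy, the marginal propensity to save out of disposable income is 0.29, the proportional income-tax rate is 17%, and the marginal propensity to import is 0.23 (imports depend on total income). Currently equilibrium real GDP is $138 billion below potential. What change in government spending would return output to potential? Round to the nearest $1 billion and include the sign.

+$88 billion

MPC = 1 − MPS = 1 − 0.29 = 0.71.
Spending multiplier = 1/(1 − c(1−t) + m) = 1/(1 − 0.71×0.83 + 0.23) = 1/0.6407 ≈ 1.561.
Need ΔY = +$138 billion, so ΔG = ΔY/k = (+$138 billion) × 0.6407 ≈ +$88 billion.
The government should increase government spending by $88 billion.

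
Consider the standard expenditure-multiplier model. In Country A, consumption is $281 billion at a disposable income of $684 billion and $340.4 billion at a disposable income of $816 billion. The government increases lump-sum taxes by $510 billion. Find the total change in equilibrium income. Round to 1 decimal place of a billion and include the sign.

−$417.3 billion

MPC = ΔC/ΔYd = (340.4 − 281)/(816 − 684) = 59.4/132 = 0.45.
A lump-sum tax change of +$510 billion shifts disposable income by −$510 billion; first-round consumption changes by −c × ΔT = −0.45 × (+$510 billion) = −$229.5 billion.
Expenditure multiplier = 1/(1 − MPC) = 1/(1 − 0.45) = 1/0.55 ≈ 1.818.
The tax multiplier is −c × k ≈ −0.818, so ΔY = k × (−c·ΔT) = (−$229.5 billion) / 0.55 ≈ −$417.3 billion.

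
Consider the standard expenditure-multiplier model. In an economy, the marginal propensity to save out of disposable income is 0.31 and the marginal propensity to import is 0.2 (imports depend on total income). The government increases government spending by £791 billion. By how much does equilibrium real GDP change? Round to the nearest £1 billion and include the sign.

+£1,551 billion

MPC = 1 − MPS = 1 − 0.31 = 0.69.
Government-spending multiplier = 1/(1 − c + m) = 1/(1 − 0.69 + 0.2) = 1/0.51 ≈ 1.961.
ΔY = k × ΔG = (+£791 billion) / 0.51 ≈ +£1,551 billion.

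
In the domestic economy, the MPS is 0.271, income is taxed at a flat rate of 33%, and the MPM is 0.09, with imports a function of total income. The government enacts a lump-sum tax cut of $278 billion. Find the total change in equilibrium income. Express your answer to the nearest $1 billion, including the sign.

+$337 billion

MPC = 1 − MPS = 1 − 0.271 = 0.729.
A lump-sum tax change of −$278 billion shifts disposable income by +$278 billion; first-round consumption changes by −c × ΔT = −0.729 × (−$278 billion) = +$202.662 billion.
Expenditure multiplier = 1/(1 − c(1−t) + m) = 1/(1 − 0.729×0.67 + 0.09) = 1/0.60157 ≈ 1.662.
The tax multiplier is −c × k ≈ −1.212, so ΔY = k × (−c·ΔT) = (+$202.662 billion) / 0.60157 ≈ +$337 billion.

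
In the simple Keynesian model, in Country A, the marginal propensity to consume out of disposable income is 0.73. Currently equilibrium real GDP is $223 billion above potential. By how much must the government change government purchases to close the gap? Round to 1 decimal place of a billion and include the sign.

−$60.2 billion

Spending multiplier = 1/(1 − MPC) = 1/(1 − 0.73) = 1/0.27 ≈ 3.704.
Need ΔY = −$223 billion, so ΔG = ΔY/k = (−$223 billion) × 0.27 ≈ −$60.2 billion.
The government should cut government purchases by $60.2 billion.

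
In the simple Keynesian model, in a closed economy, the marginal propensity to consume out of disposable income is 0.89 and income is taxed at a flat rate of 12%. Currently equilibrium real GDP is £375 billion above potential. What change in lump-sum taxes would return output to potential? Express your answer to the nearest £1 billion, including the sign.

Spending multiplier = 1/(1 − c(1−t)) = 1/(1 − 0.89×0.88) = 1/0.2168 ≈ 4.613.
Tax multiplier = −c·k = −0.89/0.2168 ≈ −4.105. Need ΔY = −£375 billion, so ΔT = ΔY/(−c·k) = −(−£375 billion) × 0.2168 / 0.89 ≈ +£91 billion.
The government should raise lump-sum taxes by £91 billion.

+£91 billion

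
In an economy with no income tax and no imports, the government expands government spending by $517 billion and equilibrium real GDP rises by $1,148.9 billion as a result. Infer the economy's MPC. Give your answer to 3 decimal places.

Implied spending multiplier k = ΔY/ΔG = 1,148.9/517 ≈ 2.2222.
Since k = 1/(1 − MPC), MPC = 1 − 1/k = 1 − ΔG/ΔY = 1 − 517/1,148.9 ≈ 0.550.

0.550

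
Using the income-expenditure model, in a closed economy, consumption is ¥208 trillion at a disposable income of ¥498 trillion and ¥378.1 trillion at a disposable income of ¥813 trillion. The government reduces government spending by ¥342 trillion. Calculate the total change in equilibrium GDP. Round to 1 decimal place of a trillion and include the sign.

−¥743.5 trillion

MPC = ΔC/ΔYd = (378.1 − 208)/(813 − 498) = 170.1/315 = 0.54.
Government-spending multiplier = 1/(1 − MPC) = 1/(1 − 0.54) = 1/0.46 ≈ 2.174.
ΔY = k × ΔG = (−¥342 trillion) / 0.46 ≈ −¥743.5 trillion.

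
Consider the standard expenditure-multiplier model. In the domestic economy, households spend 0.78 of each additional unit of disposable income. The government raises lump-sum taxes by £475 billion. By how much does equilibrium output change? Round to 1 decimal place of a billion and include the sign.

−£1,684.1 billion

A lump-sum tax change of +£475 billion shifts disposable income by −£475 billion; first-round consumption changes by −c × ΔT = −0.78 × (+£475 billion) = −£370.5 billion.
Expenditure multiplier = 1/(1 − MPC) = 1/(1 − 0.78) = 1/0.22 ≈ 4.545.
The tax multiplier is −c × k ≈ −3.545, so ΔY = k × (−c·ΔT) = (−£370.5 billion) / 0.22 ≈ −£1,684.1 billion.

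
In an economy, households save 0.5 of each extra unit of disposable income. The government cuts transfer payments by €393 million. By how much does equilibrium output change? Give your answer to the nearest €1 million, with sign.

MPC = 1 − MPS = 1 − 0.5 = 0.5.
The transfer change shifts disposable income by −€393 million, so first-round consumption changes by c·ΔTR = 0.5 × (−€393 million) = −€196.5 million.
Expenditure multiplier = 1/(1 − MPC) = 1/(1 − 0.5) = 1/0.5 = 2.
The transfer multiplier is c × k = 1, so ΔY = k × (c·ΔTR) = (−€196.5 million) / 0.5 = −€393 million.

−€393 million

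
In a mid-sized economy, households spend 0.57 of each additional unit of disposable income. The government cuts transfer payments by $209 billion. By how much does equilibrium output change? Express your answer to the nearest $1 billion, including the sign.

−$277 billion

The transfer change shifts disposable income by −$209 billion, so first-round consumption changes by c·ΔTR = 0.57 × (−$209 billion) = −$119.13 billion.
Expenditure multiplier = 1/(1 − MPC) = 1/(1 − 0.57) = 1/0.43 ≈ 2.326.
The transfer multiplier is c × k ≈ 1.326, so ΔY = k × (c·ΔTR) = (−$119.13 billion) / 0.43 ≈ −$277 billion.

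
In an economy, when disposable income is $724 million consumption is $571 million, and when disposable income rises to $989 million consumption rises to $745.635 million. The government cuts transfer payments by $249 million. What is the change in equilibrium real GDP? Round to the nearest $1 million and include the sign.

MPC = ΔC/ΔYd = (745.635 − 571)/(989 − 724) = 174.635/265 = 0.659.
The transfer change shifts disposable income by −$249 million, so first-round consumption changes by c·ΔTR = 0.659 × (−$249 million) = −$164.091 million.
Expenditure multiplier = 1/(1 − MPC) = 1/(1 − 0.659) = 1/0.341 ≈ 2.933.
The transfer multiplier is c × k ≈ 1.933, so ΔY = k × (c·ΔTR) = (−$164.091 million) / 0.341 ≈ −$481 million.

−$481 million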